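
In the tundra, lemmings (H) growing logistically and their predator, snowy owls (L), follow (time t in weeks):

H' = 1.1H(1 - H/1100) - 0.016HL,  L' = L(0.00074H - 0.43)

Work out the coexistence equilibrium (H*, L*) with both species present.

H* ≈ 581, L* ≈ 32.4

From dL/dt = 0 with L > 0: 0.00074H* = 0.43, so H* = 581.
Substitute into dH/dt = 0: 1.1(1 - 581/1100) = 0.016L*.
The bracket is 0.472, giving L* = 0.519/0.016 = 32.4.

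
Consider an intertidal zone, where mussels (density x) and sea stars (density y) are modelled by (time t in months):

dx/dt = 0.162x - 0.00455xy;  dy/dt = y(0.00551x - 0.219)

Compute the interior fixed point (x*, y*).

x* ≈ 39.7, y* ≈ 35.6

Set dy/dt = 0 with y > 0: 0.00551x - 0.219 = 0, so x* = 0.219/0.00551 = 39.7.
Set dx/dt = 0 with x > 0: 0.162 - 0.00455y = 0, so y* = 0.162/0.00455 = 35.6.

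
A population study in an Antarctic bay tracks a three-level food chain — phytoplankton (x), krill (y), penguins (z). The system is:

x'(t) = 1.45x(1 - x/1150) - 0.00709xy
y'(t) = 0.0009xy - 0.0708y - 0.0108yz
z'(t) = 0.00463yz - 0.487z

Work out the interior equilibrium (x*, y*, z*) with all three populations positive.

x* ≈ 559, y* ≈ 105, z* ≈ 40

From dz/dt = 0: 0.00463y* = 0.487, so y* = 105.
From dx/dt = 0: 1.45(1 - x*/1150) = 0.00709·105, giving x* = 1150·(1 - 0.514) = 559.
From dy/dt = 0: 0.0009·559 - 0.0708 = 0.0108z*, so z* = 0.432/0.0108 = 40.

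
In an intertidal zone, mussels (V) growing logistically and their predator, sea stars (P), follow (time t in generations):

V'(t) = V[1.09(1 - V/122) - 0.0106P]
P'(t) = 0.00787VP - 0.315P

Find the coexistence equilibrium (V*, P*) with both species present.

From dP/dt = 0 with P > 0: 0.00787V* = 0.315, so V* = 40.
Substitute into dV/dt = 0: 1.09(1 - 40/122) = 0.0106P*.
The bracket is 0.672, giving P* = 0.732/0.0106 = 69.1.

V* ≈ 40, P* ≈ 69.1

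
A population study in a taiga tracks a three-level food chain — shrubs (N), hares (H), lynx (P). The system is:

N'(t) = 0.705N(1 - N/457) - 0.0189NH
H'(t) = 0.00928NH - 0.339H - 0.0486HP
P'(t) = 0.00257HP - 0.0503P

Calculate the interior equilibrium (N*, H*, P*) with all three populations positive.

N* ≈ 217, H* ≈ 19.6, P* ≈ 34.5

From dP/dt = 0: 0.00257H* = 0.0503, so H* = 19.6.
From dN/dt = 0: 0.705(1 - N*/457) = 0.0189·19.6, giving N* = 457·(1 - 0.525) = 217.
From dH/dt = 0: 0.00928·217 - 0.339 = 0.0486P*, so P* = 1.68/0.0486 = 34.5.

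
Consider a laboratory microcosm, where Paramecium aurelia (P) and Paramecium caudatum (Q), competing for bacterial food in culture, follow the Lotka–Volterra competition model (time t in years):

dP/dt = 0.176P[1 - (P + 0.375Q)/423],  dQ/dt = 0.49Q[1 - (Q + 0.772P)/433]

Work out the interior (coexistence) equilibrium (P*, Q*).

P* ≈ 367, Q* ≈ 150

Setting both brackets to zero gives the nullclines P + 0.375Q = 423 and 0.772P + Q = 433.
Substituting Q = 433 - 0.772P into the first: P(1 - 0.375·0.772) = 423 - 0.375·433.
So P* = 261/0.711 = 367, and then Q* = 433 - 0.772·367 = 150.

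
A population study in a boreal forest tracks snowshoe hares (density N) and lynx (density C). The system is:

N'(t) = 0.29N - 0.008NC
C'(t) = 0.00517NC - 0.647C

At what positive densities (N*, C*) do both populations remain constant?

Set dC/dt = 0 with C > 0: 0.00517N - 0.647 = 0, so N* = 0.647/0.00517 = 125.
Set dN/dt = 0 with N > 0: 0.29 - 0.008C = 0, so C* = 0.29/0.008 = 36.2.

N* ≈ 125, C* ≈ 36.2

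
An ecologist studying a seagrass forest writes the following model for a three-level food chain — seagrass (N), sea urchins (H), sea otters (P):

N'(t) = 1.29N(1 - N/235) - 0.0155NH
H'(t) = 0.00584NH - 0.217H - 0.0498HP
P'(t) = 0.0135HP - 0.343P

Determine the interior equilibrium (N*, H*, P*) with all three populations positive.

From dP/dt = 0: 0.0135H* = 0.343, so H* = 25.4.
From dN/dt = 0: 1.29(1 - N*/235) = 0.0155·25.4, giving N* = 235·(1 - 0.305) = 163.
From dH/dt = 0: 0.00584·163 - 0.217 = 0.0498P*, so P* = 0.736/0.0498 = 14.8.

N* ≈ 163, H* ≈ 25.4, P* ≈ 14.8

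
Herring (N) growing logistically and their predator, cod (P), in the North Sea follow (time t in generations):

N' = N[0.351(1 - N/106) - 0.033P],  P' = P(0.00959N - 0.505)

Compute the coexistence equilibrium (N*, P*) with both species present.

N* ≈ 52.7, P* ≈ 5.35

From dP/dt = 0 with P > 0: 0.00959N* = 0.505, so N* = 52.7.
Substitute into dN/dt = 0: 0.351(1 - 52.7/106) = 0.033P*.
The bracket is 0.503, giving P* = 0.177/0.033 = 5.35.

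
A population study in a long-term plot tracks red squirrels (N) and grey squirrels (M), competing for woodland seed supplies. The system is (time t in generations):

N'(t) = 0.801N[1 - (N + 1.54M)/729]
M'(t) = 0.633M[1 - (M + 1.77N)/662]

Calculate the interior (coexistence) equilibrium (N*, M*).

N* ≈ 168, M* ≈ 364

Setting both brackets to zero gives the nullclines N + 1.54M = 729 and 1.77N + M = 662.
Substituting M = 662 - 1.77N into the first: N(1 - 1.54·1.77) = 729 - 1.54·662.
So N* = -290/-1.73 = 168, and then M* = 662 - 1.77·168 = 364.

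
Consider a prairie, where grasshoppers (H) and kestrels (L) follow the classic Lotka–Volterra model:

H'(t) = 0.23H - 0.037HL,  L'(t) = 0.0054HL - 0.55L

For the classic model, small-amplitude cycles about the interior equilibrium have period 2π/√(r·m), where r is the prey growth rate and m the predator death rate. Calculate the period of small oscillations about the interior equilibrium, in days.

Here r = 0.23 and m = 0.55, so r·m = 0.127.
ω = √0.127 = 0.356 per day, hence T = 2π/ω ≈ 17.7 days.

T ≈ 17.7 days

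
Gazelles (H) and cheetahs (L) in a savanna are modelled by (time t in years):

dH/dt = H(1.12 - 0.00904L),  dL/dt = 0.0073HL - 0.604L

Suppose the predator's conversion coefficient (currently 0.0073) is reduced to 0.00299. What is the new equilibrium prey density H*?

At the interior fixed point, setting dL/dt = 0 with L > 0 fixes H* = (predator death rate)/(HL coefficient) — independent of the other coefficients.
With the change, H* = 0.604/0.00299 = 202; it rises from 82.7.

H* ≈ 202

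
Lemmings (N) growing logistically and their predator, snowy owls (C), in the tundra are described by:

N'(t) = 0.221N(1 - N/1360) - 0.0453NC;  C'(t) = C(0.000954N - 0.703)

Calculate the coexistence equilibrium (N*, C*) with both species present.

N* ≈ 737, C* ≈ 2.24

From dC/dt = 0 with C > 0: 0.000954N* = 0.703, so N* = 737.
Substitute into dN/dt = 0: 0.221(1 - 737/1360) = 0.0453C*.
The bracket is 0.458, giving C* = 0.101/0.0453 = 2.24.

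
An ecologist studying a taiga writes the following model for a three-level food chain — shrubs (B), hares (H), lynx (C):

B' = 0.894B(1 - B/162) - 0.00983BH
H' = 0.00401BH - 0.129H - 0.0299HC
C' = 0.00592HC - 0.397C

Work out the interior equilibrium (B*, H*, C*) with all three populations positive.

From dC/dt = 0: 0.00592H* = 0.397, so H* = 67.1.
From dB/dt = 0: 0.894(1 - B*/162) = 0.00983·67.1, giving B* = 162·(1 - 0.737) = 42.5.
From dH/dt = 0: 0.00401·42.5 - 0.129 = 0.0299C*, so C* = 0.0416/0.0299 = 1.39.

B* ≈ 42.5, H* ≈ 67.1, C* ≈ 1.39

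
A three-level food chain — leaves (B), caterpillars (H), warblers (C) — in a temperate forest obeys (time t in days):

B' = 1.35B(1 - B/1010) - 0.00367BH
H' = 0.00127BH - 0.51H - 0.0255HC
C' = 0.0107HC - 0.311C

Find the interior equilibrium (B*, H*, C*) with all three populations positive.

From dC/dt = 0: 0.0107H* = 0.311, so H* = 29.1.
From dB/dt = 0: 1.35(1 - B*/1010) = 0.00367·29.1, giving B* = 1010·(1 - 0.079) = 930.
From dH/dt = 0: 0.00127·930 - 0.51 = 0.0255C*, so C* = 0.671/0.0255 = 26.3.

B* ≈ 930, H* ≈ 29.1, C* ≈ 26.3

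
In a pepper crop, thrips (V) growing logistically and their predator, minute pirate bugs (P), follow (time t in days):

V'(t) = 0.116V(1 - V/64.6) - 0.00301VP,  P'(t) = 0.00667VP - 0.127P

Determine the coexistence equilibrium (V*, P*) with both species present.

From dP/dt = 0 with P > 0: 0.00667V* = 0.127, so V* = 19.
Substitute into dV/dt = 0: 0.116(1 - 19/64.6) = 0.00301P*.
The bracket is 0.705, giving P* = 0.0818/0.00301 = 27.2.

V* ≈ 19, P* ≈ 27.2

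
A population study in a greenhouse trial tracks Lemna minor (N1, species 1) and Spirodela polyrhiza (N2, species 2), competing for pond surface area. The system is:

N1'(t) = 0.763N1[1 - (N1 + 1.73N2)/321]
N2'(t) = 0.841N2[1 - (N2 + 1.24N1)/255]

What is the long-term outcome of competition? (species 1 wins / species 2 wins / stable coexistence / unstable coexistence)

Compare the nullcline intercepts: K1/α12 = 321/1.73 = 186 < K2 = 255; K2/α21 = 255/1.24 = 206 < K1 = 321.
Since both are reversed, neither can invade when rare; the interior point is a saddle.

unstable coexistence (outcome depends on initial conditions)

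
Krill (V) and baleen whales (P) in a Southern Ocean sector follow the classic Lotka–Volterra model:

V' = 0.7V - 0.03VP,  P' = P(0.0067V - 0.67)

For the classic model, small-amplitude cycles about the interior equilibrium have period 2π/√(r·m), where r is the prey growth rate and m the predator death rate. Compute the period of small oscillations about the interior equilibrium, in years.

Here r = 0.7 and m = 0.67, so r·m = 0.469.
ω = √0.469 = 0.685 per year, hence T = 2π/ω ≈ 9.17 years.

T ≈ 9.17 years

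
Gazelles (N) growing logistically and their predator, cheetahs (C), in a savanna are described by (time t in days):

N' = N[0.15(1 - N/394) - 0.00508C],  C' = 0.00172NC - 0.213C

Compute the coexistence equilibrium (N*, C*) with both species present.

N* ≈ 124, C* ≈ 20.2

From dC/dt = 0 with C > 0: 0.00172N* = 0.213, so N* = 124.
Substitute into dN/dt = 0: 0.15(1 - 124/394) = 0.00508C*.
The bracket is 0.686, giving C* = 0.103/0.00508 = 20.2.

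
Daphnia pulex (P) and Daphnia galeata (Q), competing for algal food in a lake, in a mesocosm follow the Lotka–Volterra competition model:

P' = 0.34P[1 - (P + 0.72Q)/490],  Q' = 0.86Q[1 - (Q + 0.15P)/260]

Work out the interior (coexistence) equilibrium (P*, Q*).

P* ≈ 339, Q* ≈ 209

Setting both brackets to zero gives the nullclines P + 0.72Q = 490 and 0.15P + Q = 260.
Substituting Q = 260 - 0.15P into the first: P(1 - 0.72·0.15) = 490 - 0.72·260.
So P* = 303/0.892 = 339, and then Q* = 260 - 0.15·339 = 209.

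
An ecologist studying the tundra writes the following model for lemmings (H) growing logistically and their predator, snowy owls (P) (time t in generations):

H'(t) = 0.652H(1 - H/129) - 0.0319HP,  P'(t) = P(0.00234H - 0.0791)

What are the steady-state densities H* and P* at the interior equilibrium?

From dP/dt = 0 with P > 0: 0.00234H* = 0.0791, so H* = 33.8.
Substitute into dH/dt = 0: 0.652(1 - 33.8/129) = 0.0319P*.
The bracket is 0.738, giving P* = 0.481/0.0319 = 15.1.

H* ≈ 33.8, P* ≈ 15.1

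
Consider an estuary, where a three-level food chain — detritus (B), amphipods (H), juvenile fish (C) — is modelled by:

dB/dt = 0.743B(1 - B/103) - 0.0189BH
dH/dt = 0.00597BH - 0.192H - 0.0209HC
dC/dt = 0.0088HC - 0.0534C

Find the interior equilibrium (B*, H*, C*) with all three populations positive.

From dC/dt = 0: 0.0088H* = 0.0534, so H* = 6.07.
From dB/dt = 0: 0.743(1 - B*/103) = 0.0189·6.07, giving B* = 103·(1 - 0.154) = 87.1.
From dH/dt = 0: 0.00597·87.1 - 0.192 = 0.0209C*, so C* = 0.328/0.0209 = 15.7.

B* ≈ 87.1, H* ≈ 6.07, C* ≈ 15.7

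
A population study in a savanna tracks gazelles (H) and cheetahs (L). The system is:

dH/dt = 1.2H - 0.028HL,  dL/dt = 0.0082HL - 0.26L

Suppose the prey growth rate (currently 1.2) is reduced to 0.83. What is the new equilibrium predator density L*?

At the interior fixed point, setting dH/dt = 0 with H > 0 fixes L* = (prey growth rate)/(HL coefficient) — independent of the other coefficients.
With the change, L* = 0.83/0.028 = 29.6; it falls from 42.9.

L* ≈ 29.6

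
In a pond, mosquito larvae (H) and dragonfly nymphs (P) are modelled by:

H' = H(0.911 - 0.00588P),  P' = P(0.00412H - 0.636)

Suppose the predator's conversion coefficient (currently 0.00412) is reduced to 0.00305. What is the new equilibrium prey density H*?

At the interior fixed point, setting dP/dt = 0 with P > 0 fixes H* = (predator death rate)/(HP coefficient) — independent of the other coefficients.
With the change, H* = 0.636/0.00305 = 209; it rises from 154.

H* ≈ 209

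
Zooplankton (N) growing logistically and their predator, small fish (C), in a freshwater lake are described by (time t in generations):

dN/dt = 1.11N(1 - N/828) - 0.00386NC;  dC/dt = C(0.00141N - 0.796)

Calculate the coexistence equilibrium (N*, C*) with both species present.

From dC/dt = 0 with C > 0: 0.00141N* = 0.796, so N* = 565.
Substitute into dN/dt = 0: 1.11(1 - 565/828) = 0.00386C*.
The bracket is 0.318, giving C* = 0.353/0.00386 = 91.5.

N* ≈ 565, C* ≈ 91.5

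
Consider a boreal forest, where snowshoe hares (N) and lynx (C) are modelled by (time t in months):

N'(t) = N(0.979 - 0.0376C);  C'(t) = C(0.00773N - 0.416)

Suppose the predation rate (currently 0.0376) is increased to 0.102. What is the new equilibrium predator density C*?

At the interior fixed point, setting dN/dt = 0 with N > 0 fixes C* = (prey growth rate)/(NC coefficient) — independent of the other coefficients.
With the change, C* = 0.979/0.102 = 9.6; it falls from 26.

C* ≈ 9.6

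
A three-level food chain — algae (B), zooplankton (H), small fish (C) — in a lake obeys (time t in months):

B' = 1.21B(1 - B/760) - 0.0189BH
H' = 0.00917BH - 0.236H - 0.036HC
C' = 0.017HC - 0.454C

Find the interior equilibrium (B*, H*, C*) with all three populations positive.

B* ≈ 443, H* ≈ 26.7, C* ≈ 106

From dC/dt = 0: 0.017H* = 0.454, so H* = 26.7.
From dB/dt = 0: 1.21(1 - B*/760) = 0.0189·26.7, giving B* = 760·(1 - 0.417) = 443.
From dH/dt = 0: 0.00917·443 - 0.236 = 0.036C*, so C* = 3.83/0.036 = 106.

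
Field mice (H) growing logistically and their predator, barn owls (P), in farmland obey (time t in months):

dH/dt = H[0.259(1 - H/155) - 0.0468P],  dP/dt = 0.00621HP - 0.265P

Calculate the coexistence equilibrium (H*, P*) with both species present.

H* ≈ 42.7, P* ≈ 4.01

From dP/dt = 0 with P > 0: 0.00621H* = 0.265, so H* = 42.7.
Substitute into dH/dt = 0: 0.259(1 - 42.7/155) = 0.0468P*.
The bracket is 0.725, giving P* = 0.188/0.0468 = 4.01.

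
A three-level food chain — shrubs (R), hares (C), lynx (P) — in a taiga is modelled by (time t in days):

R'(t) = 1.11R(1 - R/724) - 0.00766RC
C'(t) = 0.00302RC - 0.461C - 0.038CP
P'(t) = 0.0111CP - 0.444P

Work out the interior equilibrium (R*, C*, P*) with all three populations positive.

From dP/dt = 0: 0.0111C* = 0.444, so C* = 40.
From dR/dt = 0: 1.11(1 - R*/724) = 0.00766·40, giving R* = 724·(1 - 0.276) = 524.
From dC/dt = 0: 0.00302·524 - 0.461 = 0.038P*, so P* = 1.12/0.038 = 29.5.

R* ≈ 524, C* ≈ 40, P* ≈ 29.5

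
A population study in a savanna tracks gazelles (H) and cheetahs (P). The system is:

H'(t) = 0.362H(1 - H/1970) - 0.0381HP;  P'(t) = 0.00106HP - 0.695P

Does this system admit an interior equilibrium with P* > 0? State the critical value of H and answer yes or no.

Threshold H = 656; K > 656, so yes, the predator persists.

The predator equation gives dP/dt > 0 only when H > 0.695/0.00106 = 656.
Without the predator, H → K = 1970. Since 1970 > 656, the predator can invade and persist.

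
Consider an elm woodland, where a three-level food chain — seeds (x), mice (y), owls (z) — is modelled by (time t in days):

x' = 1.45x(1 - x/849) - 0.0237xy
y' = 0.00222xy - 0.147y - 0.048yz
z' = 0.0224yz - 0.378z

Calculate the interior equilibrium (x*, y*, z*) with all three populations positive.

x* ≈ 615, y* ≈ 16.9, z* ≈ 25.4

From dz/dt = 0: 0.0224y* = 0.378, so y* = 16.9.
From dx/dt = 0: 1.45(1 - x*/849) = 0.0237·16.9, giving x* = 849·(1 - 0.276) = 615.
From dy/dt = 0: 0.00222·615 - 0.147 = 0.048z*, so z* = 1.22/0.048 = 25.4.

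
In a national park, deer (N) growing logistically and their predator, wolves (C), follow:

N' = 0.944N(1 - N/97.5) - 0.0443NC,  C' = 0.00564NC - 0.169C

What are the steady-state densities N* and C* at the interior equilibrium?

From dC/dt = 0 with C > 0: 0.00564N* = 0.169, so N* = 30.
Substitute into dN/dt = 0: 0.944(1 - 30/97.5) = 0.0443C*.
The bracket is 0.693, giving C* = 0.654/0.0443 = 14.8.

N* ≈ 30, C* ≈ 14.8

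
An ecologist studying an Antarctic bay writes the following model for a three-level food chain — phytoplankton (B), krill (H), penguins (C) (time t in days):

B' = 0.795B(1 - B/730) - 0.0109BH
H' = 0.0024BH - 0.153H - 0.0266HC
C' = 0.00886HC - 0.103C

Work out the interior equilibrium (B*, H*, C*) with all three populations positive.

B* ≈ 614, H* ≈ 11.6, C* ≈ 49.6

From dC/dt = 0: 0.00886H* = 0.103, so H* = 11.6.
From dB/dt = 0: 0.795(1 - B*/730) = 0.0109·11.6, giving B* = 730·(1 - 0.159) = 614.
From dH/dt = 0: 0.0024·614 - 0.153 = 0.0266C*, so C* = 1.32/0.0266 = 49.6.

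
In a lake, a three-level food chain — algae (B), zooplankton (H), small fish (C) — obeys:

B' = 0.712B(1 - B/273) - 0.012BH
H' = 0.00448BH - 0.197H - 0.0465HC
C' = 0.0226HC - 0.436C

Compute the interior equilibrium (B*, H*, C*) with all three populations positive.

From dC/dt = 0: 0.0226H* = 0.436, so H* = 19.3.
From dB/dt = 0: 0.712(1 - B*/273) = 0.012·19.3, giving B* = 273·(1 - 0.325) = 184.
From dH/dt = 0: 0.00448·184 - 0.197 = 0.0465C*, so C* = 0.628/0.0465 = 13.5.

B* ≈ 184, H* ≈ 19.3, C* ≈ 13.5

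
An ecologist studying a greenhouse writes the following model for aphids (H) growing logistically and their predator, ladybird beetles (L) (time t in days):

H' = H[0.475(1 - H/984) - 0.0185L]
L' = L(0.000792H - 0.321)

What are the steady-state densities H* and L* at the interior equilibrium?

From dL/dt = 0 with L > 0: 0.000792H* = 0.321, so H* = 405.
Substitute into dH/dt = 0: 0.475(1 - 405/984) = 0.0185L*.
The bracket is 0.588, giving L* = 0.279/0.0185 = 15.1.

H* ≈ 405, L* ≈ 15.1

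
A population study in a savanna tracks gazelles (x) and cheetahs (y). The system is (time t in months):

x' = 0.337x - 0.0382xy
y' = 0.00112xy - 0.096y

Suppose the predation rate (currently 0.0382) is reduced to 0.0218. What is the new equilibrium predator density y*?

At the interior fixed point, setting dx/dt = 0 with x > 0 fixes y* = (prey growth rate)/(xy coefficient) — independent of the other coefficients.
With the change, y* = 0.337/0.0218 = 15.5; it rises from 8.82.

y* ≈ 15.5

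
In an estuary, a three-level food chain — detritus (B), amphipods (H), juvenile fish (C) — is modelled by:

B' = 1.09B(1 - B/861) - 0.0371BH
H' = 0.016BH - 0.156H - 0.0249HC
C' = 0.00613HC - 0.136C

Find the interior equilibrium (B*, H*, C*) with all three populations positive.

From dC/dt = 0: 0.00613H* = 0.136, so H* = 22.2.
From dB/dt = 0: 1.09(1 - B*/861) = 0.0371·22.2, giving B* = 861·(1 - 0.755) = 211.
From dH/dt = 0: 0.016·211 - 0.156 = 0.0249C*, so C* = 3.22/0.0249 = 129.

B* ≈ 211, H* ≈ 22.2, C* ≈ 129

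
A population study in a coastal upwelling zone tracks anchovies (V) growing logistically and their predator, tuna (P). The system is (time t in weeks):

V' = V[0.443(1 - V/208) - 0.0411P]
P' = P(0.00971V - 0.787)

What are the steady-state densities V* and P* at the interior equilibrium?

V* ≈ 81.1, P* ≈ 6.58

From dP/dt = 0 with P > 0: 0.00971V* = 0.787, so V* = 81.1.
Substitute into dV/dt = 0: 0.443(1 - 81.1/208) = 0.0411P*.
The bracket is 0.61, giving P* = 0.27/0.0411 = 6.58.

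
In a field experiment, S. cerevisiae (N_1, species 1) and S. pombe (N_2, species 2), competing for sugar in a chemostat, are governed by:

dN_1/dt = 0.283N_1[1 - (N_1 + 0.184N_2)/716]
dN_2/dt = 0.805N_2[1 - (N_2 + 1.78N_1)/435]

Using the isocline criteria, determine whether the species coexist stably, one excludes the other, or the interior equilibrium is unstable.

Compare the nullcline intercepts: K1/α12 = 716/0.184 = 3890 > K2 = 435; K2/α21 = 435/1.78 = 244 < K1 = 716.
Since the inequalities point opposite ways, species 1 can invade but species 2 cannot.

species 1 excludes species 2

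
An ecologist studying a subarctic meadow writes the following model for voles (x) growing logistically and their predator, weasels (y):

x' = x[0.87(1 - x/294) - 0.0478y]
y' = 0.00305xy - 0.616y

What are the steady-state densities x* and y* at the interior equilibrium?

From dy/dt = 0 with y > 0: 0.00305x* = 0.616, so x* = 202.
Substitute into dx/dt = 0: 0.87(1 - 202/294) = 0.0478y*.
The bracket is 0.313, giving y* = 0.272/0.0478 = 5.7.

x* ≈ 202, y* ≈ 5.7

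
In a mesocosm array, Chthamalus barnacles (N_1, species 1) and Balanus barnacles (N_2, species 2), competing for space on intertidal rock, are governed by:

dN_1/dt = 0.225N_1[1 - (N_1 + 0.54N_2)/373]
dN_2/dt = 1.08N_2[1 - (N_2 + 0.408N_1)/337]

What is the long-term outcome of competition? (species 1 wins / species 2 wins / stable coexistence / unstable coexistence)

Compare the nullcline intercepts: K1/α12 = 373/0.54 = 691 > K2 = 337; K2/α21 = 337/0.408 = 826 > K1 = 373.
Since both inequalities hold, each species can invade when rare, so the interior equilibrium is stable.

stable coexistence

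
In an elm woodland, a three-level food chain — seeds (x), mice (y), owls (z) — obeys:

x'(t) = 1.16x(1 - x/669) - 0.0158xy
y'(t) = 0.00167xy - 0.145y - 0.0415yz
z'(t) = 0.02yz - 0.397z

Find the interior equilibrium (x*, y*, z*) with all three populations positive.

x* ≈ 488, y* ≈ 19.9, z* ≈ 16.1

From dz/dt = 0: 0.02y* = 0.397, so y* = 19.9.
From dx/dt = 0: 1.16(1 - x*/669) = 0.0158·19.9, giving x* = 669·(1 - 0.27) = 488.
From dy/dt = 0: 0.00167·488 - 0.145 = 0.0415z*, so z* = 0.67/0.0415 = 16.1.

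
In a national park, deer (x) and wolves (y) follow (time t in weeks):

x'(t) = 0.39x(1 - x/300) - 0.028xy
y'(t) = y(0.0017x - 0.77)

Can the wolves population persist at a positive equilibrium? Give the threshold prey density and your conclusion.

Threshold x = 453; K < 453, so no, the predator goes extinct.

The predator equation gives dy/dt > 0 only when x > 0.77/0.0017 = 453.
Without the predator, x → K = 300. Since 300 < 453, the predator cannot invade.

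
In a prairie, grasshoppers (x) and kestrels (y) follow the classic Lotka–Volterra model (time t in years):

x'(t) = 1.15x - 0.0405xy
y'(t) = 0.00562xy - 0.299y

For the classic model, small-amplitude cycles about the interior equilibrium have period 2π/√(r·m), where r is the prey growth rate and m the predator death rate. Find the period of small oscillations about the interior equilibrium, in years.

T ≈ 10.7 years

Here r = 1.15 and m = 0.299, so r·m = 0.344.
ω = √0.344 = 0.586 per year, hence T = 2π/ω ≈ 10.7 years.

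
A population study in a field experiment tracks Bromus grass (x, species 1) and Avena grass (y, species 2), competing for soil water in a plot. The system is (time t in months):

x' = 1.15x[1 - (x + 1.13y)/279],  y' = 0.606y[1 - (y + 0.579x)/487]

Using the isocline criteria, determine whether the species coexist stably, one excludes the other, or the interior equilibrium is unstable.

species 2 excludes species 1

Compare the nullcline intercepts: K1/α12 = 279/1.13 = 247 < K2 = 487; K2/α21 = 487/0.579 = 841 > K1 = 279.
Since the inequalities point opposite ways, species 2 can invade but species 1 cannot.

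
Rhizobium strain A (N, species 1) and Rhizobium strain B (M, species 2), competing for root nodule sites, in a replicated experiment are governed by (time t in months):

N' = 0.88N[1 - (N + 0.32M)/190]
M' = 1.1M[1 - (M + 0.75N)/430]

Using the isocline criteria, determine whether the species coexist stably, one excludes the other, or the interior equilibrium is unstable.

Compare the nullcline intercepts: K1/α12 = 190/0.32 = 594 > K2 = 430; K2/α21 = 430/0.75 = 573 > K1 = 190.
Since both inequalities hold, each species can invade when rare, so the interior equilibrium is stable.

stable coexistence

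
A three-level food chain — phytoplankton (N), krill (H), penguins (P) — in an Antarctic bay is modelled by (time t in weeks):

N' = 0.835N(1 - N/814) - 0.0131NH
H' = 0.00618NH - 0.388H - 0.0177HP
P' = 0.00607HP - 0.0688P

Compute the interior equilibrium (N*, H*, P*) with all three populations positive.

N* ≈ 669, H* ≈ 11.3, P* ≈ 212

From dP/dt = 0: 0.00607H* = 0.0688, so H* = 11.3.
From dN/dt = 0: 0.835(1 - N*/814) = 0.0131·11.3, giving N* = 814·(1 - 0.178) = 669.
From dH/dt = 0: 0.00618·669 - 0.388 = 0.0177P*, so P* = 3.75/0.0177 = 212.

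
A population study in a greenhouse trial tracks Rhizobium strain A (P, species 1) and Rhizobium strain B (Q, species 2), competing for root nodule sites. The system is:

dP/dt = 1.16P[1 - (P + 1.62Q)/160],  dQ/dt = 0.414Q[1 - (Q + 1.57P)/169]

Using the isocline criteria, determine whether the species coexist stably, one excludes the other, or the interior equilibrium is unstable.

unstable coexistence (outcome depends on initial conditions)

Compare the nullcline intercepts: K1/α12 = 160/1.62 = 98.8 < K2 = 169; K2/α21 = 169/1.57 = 108 < K1 = 160.
Since both are reversed, neither can invade when rare; the interior point is a saddle.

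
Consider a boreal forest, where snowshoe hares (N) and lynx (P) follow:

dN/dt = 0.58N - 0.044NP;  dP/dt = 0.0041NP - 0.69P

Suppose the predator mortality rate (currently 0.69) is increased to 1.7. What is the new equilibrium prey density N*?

N* ≈ 415

At the interior fixed point, setting dP/dt = 0 with P > 0 fixes N* = (predator death rate)/(NP coefficient) — independent of the other coefficients.
With the change, N* = 1.7/0.0041 = 415; it rises from 168.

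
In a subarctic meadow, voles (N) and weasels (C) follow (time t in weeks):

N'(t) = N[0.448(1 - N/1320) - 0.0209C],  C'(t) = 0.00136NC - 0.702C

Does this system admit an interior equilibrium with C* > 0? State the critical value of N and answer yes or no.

Threshold N = 516; K > 516, so yes, the predator persists.

The predator equation gives dC/dt > 0 only when N > 0.702/0.00136 = 516.
Without the predator, N → K = 1320. Since 1320 > 516, the predator can invade and persist.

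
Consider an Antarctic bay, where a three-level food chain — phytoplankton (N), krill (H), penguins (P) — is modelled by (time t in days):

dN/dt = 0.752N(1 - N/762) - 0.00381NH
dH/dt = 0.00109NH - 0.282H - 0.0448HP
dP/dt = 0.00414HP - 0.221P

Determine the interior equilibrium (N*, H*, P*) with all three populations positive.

From dP/dt = 0: 0.00414H* = 0.221, so H* = 53.4.
From dN/dt = 0: 0.752(1 - N*/762) = 0.00381·53.4, giving N* = 762·(1 - 0.27) = 556.
From dH/dt = 0: 0.00109·556 - 0.282 = 0.0448P*, so P* = 0.324/0.0448 = 7.23.

N* ≈ 556, H* ≈ 53.4, P* ≈ 7.23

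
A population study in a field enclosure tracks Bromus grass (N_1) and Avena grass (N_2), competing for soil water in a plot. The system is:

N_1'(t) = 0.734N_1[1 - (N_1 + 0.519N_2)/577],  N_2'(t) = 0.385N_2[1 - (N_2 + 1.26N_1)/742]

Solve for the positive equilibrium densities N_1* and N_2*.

N_1* ≈ 555, N_2* ≈ 43.3

Setting both brackets to zero gives the nullclines N_1 + 0.519N_2 = 577 and 1.26N_1 + N_2 = 742.
Substituting N_2 = 742 - 1.26N_1 into the first: N_1(1 - 0.519·1.26) = 577 - 0.519·742.
So N_1* = 192/0.346 = 555, and then N_2* = 742 - 1.26·555 = 43.3.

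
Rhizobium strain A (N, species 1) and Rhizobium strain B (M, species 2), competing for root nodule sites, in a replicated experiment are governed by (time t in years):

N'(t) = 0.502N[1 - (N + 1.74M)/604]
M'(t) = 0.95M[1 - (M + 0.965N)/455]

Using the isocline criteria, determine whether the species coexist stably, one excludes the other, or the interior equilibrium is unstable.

unstable coexistence (outcome depends on initial conditions)

Compare the nullcline intercepts: K1/α12 = 604/1.74 = 347 < K2 = 455; K2/α21 = 455/0.965 = 472 < K1 = 604.
Since both are reversed, neither can invade when rare; the interior point is a saddle.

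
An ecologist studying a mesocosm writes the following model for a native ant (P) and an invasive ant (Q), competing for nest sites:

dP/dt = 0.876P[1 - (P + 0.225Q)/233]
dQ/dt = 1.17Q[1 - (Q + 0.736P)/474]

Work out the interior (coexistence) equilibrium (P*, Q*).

P* ≈ 151, Q* ≈ 363

Setting both brackets to zero gives the nullclines P + 0.225Q = 233 and 0.736P + Q = 474.
Substituting Q = 474 - 0.736P into the first: P(1 - 0.225·0.736) = 233 - 0.225·474.
So P* = 126/0.834 = 151, and then Q* = 474 - 0.736·151 = 363.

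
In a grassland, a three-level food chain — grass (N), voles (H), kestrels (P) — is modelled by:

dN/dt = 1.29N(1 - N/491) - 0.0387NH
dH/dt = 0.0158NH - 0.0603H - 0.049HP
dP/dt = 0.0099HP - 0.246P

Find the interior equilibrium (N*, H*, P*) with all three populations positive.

From dP/dt = 0: 0.0099H* = 0.246, so H* = 24.8.
From dN/dt = 0: 1.29(1 - N*/491) = 0.0387·24.8, giving N* = 491·(1 - 0.745) = 125.
From dH/dt = 0: 0.0158·125 - 0.0603 = 0.049P*, so P* = 1.91/0.049 = 39.1.

N* ≈ 125, H* ≈ 24.8, P* ≈ 39.1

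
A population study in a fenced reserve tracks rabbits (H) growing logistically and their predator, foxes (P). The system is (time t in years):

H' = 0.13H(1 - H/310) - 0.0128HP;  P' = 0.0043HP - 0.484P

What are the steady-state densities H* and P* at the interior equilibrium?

H* ≈ 113, P* ≈ 6.47

From dP/dt = 0 with P > 0: 0.0043H* = 0.484, so H* = 113.
Substitute into dH/dt = 0: 0.13(1 - 113/310) = 0.0128P*.
The bracket is 0.637, giving P* = 0.0828/0.0128 = 6.47.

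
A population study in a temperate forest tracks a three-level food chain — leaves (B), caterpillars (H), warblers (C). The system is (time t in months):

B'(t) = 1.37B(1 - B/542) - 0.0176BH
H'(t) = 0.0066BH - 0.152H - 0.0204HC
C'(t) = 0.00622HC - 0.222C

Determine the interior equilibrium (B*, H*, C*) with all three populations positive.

From dC/dt = 0: 0.00622H* = 0.222, so H* = 35.7.
From dB/dt = 0: 1.37(1 - B*/542) = 0.0176·35.7, giving B* = 542·(1 - 0.459) = 293.
From dH/dt = 0: 0.0066·293 - 0.152 = 0.0204C*, so C* = 1.78/0.0204 = 87.5.

B* ≈ 293, H* ≈ 35.7, C* ≈ 87.5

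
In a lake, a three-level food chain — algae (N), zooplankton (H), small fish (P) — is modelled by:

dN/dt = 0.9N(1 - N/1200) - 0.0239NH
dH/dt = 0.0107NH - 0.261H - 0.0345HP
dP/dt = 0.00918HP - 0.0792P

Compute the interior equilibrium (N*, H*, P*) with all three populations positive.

From dP/dt = 0: 0.00918H* = 0.0792, so H* = 8.63.
From dN/dt = 0: 0.9(1 - N*/1200) = 0.0239·8.63, giving N* = 1200·(1 - 0.229) = 925.
From dH/dt = 0: 0.0107·925 - 0.261 = 0.0345P*, so P* = 9.64/0.0345 = 279.

N* ≈ 925, H* ≈ 8.63, P* ≈ 279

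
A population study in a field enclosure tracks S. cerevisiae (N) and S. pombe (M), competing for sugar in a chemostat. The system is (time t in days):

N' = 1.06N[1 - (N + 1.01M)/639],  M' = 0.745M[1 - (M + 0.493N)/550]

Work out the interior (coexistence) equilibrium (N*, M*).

N* ≈ 166, M* ≈ 468

Setting both brackets to zero gives the nullclines N + 1.01M = 639 and 0.493N + M = 550.
Substituting M = 550 - 0.493N into the first: N(1 - 1.01·0.493) = 639 - 1.01·550.
So N* = 83.5/0.502 = 166, and then M* = 550 - 0.493·166 = 468.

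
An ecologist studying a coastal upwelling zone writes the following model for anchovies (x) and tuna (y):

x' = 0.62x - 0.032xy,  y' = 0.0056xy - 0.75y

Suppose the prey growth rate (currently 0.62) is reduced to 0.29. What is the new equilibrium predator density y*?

y* ≈ 9.06

At the interior fixed point, setting dx/dt = 0 with x > 0 fixes y* = (prey growth rate)/(xy coefficient) — independent of the other coefficients.
With the change, y* = 0.29/0.032 = 9.06; it falls from 19.4.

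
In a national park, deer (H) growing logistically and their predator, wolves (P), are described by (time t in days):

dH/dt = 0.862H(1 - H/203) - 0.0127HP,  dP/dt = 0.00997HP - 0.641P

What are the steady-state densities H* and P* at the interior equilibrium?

H* ≈ 64.3, P* ≈ 46.4

From dP/dt = 0 with P > 0: 0.00997H* = 0.641, so H* = 64.3.
Substitute into dH/dt = 0: 0.862(1 - 64.3/203) = 0.0127P*.
The bracket is 0.683, giving P* = 0.589/0.0127 = 46.4.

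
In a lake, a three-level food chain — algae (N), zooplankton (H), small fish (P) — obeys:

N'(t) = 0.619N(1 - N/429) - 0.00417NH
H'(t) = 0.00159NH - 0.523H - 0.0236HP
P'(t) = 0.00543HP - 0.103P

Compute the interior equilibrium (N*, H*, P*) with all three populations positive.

N* ≈ 374, H* ≈ 19, P* ≈ 3.05

From dP/dt = 0: 0.00543H* = 0.103, so H* = 19.
From dN/dt = 0: 0.619(1 - N*/429) = 0.00417·19, giving N* = 429·(1 - 0.128) = 374.
From dH/dt = 0: 0.00159·374 - 0.523 = 0.0236P*, so P* = 0.0719/0.0236 = 3.05.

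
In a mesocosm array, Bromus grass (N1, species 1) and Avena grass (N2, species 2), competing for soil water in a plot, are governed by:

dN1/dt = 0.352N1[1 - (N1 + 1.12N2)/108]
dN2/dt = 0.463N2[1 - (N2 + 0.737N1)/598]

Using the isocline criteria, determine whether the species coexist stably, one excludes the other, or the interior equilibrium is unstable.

species 2 excludes species 1

Compare the nullcline intercepts: K1/α12 = 108/1.12 = 96.4 < K2 = 598; K2/α21 = 598/0.737 = 811 > K1 = 108.
Since the inequalities point opposite ways, species 2 can invade but species 1 cannot.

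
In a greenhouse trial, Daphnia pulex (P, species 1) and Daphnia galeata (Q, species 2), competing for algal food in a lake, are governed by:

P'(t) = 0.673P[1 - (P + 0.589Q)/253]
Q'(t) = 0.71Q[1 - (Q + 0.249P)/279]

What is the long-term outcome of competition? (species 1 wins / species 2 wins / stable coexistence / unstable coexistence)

Compare the nullcline intercepts: K1/α12 = 253/0.589 = 430 > K2 = 279; K2/α21 = 279/0.249 = 1120 > K1 = 253.
Since both inequalities hold, each species can invade when rare, so the interior equilibrium is stable.

stable coexistence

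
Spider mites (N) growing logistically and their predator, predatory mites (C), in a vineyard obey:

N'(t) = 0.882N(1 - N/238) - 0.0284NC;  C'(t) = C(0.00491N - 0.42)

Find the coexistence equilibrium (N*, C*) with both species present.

From dC/dt = 0 with C > 0: 0.00491N* = 0.42, so N* = 85.5.
Substitute into dN/dt = 0: 0.882(1 - 85.5/238) = 0.0284C*.
The bracket is 0.641, giving C* = 0.565/0.0284 = 19.9.

N* ≈ 85.5, C* ≈ 19.9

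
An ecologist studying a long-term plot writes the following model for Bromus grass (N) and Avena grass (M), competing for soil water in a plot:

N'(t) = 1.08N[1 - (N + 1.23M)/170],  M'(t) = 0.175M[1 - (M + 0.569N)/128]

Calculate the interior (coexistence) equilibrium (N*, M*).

Setting both brackets to zero gives the nullclines N + 1.23M = 170 and 0.569N + M = 128.
Substituting M = 128 - 0.569N into the first: N(1 - 1.23·0.569) = 170 - 1.23·128.
So N* = 12.6/0.3 = 41.8, and then M* = 128 - 0.569·41.8 = 104.

N* ≈ 41.8, M* ≈ 104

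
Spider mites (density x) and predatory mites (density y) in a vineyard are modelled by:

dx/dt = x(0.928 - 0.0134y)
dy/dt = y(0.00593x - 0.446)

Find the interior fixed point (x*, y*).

Set dy/dt = 0 with y > 0: 0.00593x - 0.446 = 0, so x* = 0.446/0.00593 = 75.2.
Set dx/dt = 0 with x > 0: 0.928 - 0.0134y = 0, so y* = 0.928/0.0134 = 69.3.

x* ≈ 75.2, y* ≈ 69.3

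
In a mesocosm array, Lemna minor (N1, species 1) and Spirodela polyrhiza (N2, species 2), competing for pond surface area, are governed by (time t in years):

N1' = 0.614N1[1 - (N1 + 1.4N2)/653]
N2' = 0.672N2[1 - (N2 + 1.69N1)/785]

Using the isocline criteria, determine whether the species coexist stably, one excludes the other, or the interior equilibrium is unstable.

unstable coexistence (outcome depends on initial conditions)

Compare the nullcline intercepts: K1/α12 = 653/1.4 = 466 < K2 = 785; K2/α21 = 785/1.69 = 464 < K1 = 653.
Since both are reversed, neither can invade when rare; the interior point is a saddle.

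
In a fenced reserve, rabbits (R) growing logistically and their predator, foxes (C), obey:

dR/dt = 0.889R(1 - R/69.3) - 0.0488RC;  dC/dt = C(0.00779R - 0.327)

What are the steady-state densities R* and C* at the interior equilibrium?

From dC/dt = 0 with C > 0: 0.00779R* = 0.327, so R* = 42.
Substitute into dR/dt = 0: 0.889(1 - 42/69.3) = 0.0488C*.
The bracket is 0.394, giving C* = 0.351/0.0488 = 7.18.

R* ≈ 42, C* ≈ 7.18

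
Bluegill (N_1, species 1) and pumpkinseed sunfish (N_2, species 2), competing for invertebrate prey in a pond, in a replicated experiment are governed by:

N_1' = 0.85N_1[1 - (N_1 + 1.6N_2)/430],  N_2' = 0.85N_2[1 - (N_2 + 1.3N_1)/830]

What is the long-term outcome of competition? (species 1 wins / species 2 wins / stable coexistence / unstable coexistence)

Compare the nullcline intercepts: K1/α12 = 430/1.6 = 269 < K2 = 830; K2/α21 = 830/1.3 = 638 > K1 = 430.
Since the inequalities point opposite ways, species 2 can invade but species 1 cannot.

species 2 excludes species 1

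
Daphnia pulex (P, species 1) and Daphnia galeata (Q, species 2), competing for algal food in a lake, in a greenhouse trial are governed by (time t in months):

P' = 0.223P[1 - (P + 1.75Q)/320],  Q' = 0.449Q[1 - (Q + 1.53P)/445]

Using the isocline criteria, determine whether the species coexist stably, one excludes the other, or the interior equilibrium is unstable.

Compare the nullcline intercepts: K1/α12 = 320/1.75 = 183 < K2 = 445; K2/α21 = 445/1.53 = 291 < K1 = 320.
Since both are reversed, neither can invade when rare; the interior point is a saddle.

unstable coexistence (outcome depends on initial conditions)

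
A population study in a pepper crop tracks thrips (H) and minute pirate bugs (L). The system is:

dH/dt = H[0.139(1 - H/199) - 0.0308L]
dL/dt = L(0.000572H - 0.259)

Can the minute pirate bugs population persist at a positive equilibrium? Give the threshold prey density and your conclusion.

Threshold H = 453; K < 453, so no, the predator goes extinct.

The predator equation gives dL/dt > 0 only when H > 0.259/0.000572 = 453.
Without the predator, H → K = 199. Since 199 < 453, the predator cannot invade.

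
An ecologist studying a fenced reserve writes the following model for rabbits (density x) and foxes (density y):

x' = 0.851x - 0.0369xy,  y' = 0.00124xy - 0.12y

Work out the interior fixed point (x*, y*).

Set dy/dt = 0 with y > 0: 0.00124x - 0.12 = 0, so x* = 0.12/0.00124 = 96.8.
Set dx/dt = 0 with x > 0: 0.851 - 0.0369y = 0, so y* = 0.851/0.0369 = 23.1.

x* ≈ 96.8, y* ≈ 23.1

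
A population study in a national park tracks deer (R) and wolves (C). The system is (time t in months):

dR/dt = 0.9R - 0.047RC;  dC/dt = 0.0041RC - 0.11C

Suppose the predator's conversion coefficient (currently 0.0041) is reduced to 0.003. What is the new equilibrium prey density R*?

R* ≈ 36.7

At the interior fixed point, setting dC/dt = 0 with C > 0 fixes R* = (predator death rate)/(RC coefficient) — independent of the other coefficients.
With the change, R* = 0.11/0.003 = 36.7; it rises from 26.8.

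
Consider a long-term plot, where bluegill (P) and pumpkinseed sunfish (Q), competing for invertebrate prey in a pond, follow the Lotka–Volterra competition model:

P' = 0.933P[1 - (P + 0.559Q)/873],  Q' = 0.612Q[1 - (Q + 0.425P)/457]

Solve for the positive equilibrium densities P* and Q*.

P* ≈ 810, Q* ≈ 113

Setting both brackets to zero gives the nullclines P + 0.559Q = 873 and 0.425P + Q = 457.
Substituting Q = 457 - 0.425P into the first: P(1 - 0.559·0.425) = 873 - 0.559·457.
So P* = 618/0.762 = 810, and then Q* = 457 - 0.425·810 = 113.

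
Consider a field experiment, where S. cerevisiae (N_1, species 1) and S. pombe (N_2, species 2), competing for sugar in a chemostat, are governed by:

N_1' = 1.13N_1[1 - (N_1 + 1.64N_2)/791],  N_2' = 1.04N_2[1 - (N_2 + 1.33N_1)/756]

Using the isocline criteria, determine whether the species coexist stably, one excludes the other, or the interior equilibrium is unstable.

unstable coexistence (outcome depends on initial conditions)

Compare the nullcline intercepts: K1/α12 = 791/1.64 = 482 < K2 = 756; K2/α21 = 756/1.33 = 568 < K1 = 791.
Since both are reversed, neither can invade when rare; the interior point is a saddle.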